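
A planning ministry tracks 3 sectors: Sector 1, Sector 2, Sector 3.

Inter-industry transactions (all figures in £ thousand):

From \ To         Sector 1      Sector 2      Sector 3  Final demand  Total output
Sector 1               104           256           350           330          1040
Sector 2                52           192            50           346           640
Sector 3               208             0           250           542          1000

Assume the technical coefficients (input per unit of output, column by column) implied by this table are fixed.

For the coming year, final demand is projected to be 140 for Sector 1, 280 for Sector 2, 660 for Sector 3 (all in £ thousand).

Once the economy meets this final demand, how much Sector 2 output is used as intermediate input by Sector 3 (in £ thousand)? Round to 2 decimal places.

z_23 = 54.96

Technical coefficients a_ij = z_ij / X_j:
  a_11 = 104/1040 = 0.10, a_21 = 52/1040 = 0.05, a_31 = 208/1040 = 0.20
  a_12 = 256/640 = 0.40, a_22 = 192/640 = 0.30, a_32 = 0/640 = 0.00
  a_13 = 350/1000 = 0.35, a_23 = 50/1000 = 0.05, a_33 = 250/1000 = 0.25
I − A =
  [   0.90    -0.40    -0.35]
  [  -0.05     0.70    -0.05]
  [  -0.20     0.00     0.75]
Cofactors of I−A, C_ij = (−1)^(i+j)·(minor ij) (rows/columns in the sector order above):
  C_11 = (0.70)(0.75) − (-0.05)(0.00) = 0.5250
  C_12 = −[(-0.05)(0.75) − (-0.05)(-0.20)] = 0.0475
  C_13 = (-0.05)(0.00) − (0.70)(-0.20) = 0.1400
  C_21 = −[(-0.40)(0.75) − (-0.35)(0.00)] = 0.3000
  C_22 = (0.90)(0.75) − (-0.35)(-0.20) = 0.6050
  C_23 = −[(0.90)(0.00) − (-0.40)(-0.20)] = 0.0800
  C_31 = (-0.40)(-0.05) − (-0.35)(0.70) = 0.2650
  C_32 = −[(0.90)(-0.05) − (-0.35)(-0.05)] = 0.0625
  C_33 = (0.90)(0.70) − (-0.40)(-0.05) = 0.6100
det(I−A) = Σ_j (I−A)_1j·C_1j = (0.90)(0.5250) + (-0.40)(0.0475) + (-0.35)(0.1400) = 0.4045
adj(I−A) = Cᵀ =
  [ 0.5250   0.3000   0.2650]
  [ 0.0475   0.6050   0.0625]
  [ 0.1400   0.0800   0.6100]
(I − A)⁻¹ = adj(I−A) / det(I−A) ≈
  [   1.2979     0.7417     0.6551]
  [   0.1174     1.4957     0.1545]
  [   0.3461     0.1978     1.5080]
First solve x = (I − A)⁻¹ d = adj(I−A)·d / det(I−A); in particular x_3 = (0.1400·140 + 0.0800·280 + 0.6100·660) / 0.4045 = 444.60 / 0.4045 ≈ 1099.1347.
Intermediate flow from 2 to 3: z_23 = a_23 · x_3 = 0.05 × 444.60 / 0.4045 = 22.23 / 0.4045 ≈ 54.96.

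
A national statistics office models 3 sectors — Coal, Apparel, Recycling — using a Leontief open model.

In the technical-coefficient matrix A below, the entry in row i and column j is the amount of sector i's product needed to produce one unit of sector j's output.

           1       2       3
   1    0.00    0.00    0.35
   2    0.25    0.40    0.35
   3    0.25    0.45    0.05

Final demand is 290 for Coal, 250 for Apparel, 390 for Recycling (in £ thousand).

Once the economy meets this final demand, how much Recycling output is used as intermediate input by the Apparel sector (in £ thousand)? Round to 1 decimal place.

z_32 = 674.4

I − A =
  [   1.00     0.00    -0.35]
  [  -0.25     0.60    -0.35]
  [  -0.25    -0.45     0.95]
Cofactors of I−A, C_ij = (−1)^(i+j)·(minor ij) (rows/columns in the sector order above):
  C_11 = (0.60)(0.95) − (-0.35)(-0.45) = 0.4125
  C_12 = −[(-0.25)(0.95) − (-0.35)(-0.25)] = 0.3250
  C_13 = (-0.25)(-0.45) − (0.60)(-0.25) = 0.2625
  C_21 = −[(0.00)(0.95) − (-0.35)(-0.45)] = 0.1575
  C_22 = (1.00)(0.95) − (-0.35)(-0.25) = 0.8625
  C_23 = −[(1.00)(-0.45) − (0.00)(-0.25)] = 0.4500
  C_31 = (0.00)(-0.35) − (-0.35)(0.60) = 0.2100
  C_32 = −[(1.00)(-0.35) − (-0.35)(-0.25)] = 0.4375
  C_33 = (1.00)(0.60) − (0.00)(-0.25) = 0.6000
det(I−A) = Σ_j (I−A)_1j·C_1j = (1.00)(0.4125) + (0.00)(0.3250) + (-0.35)(0.2625) = 0.320625
adj(I−A) = Cᵀ =
  [ 0.4125   0.1575   0.2100]
  [ 0.3250   0.8625   0.4375]
  [ 0.2625   0.4500   0.6000]
(I − A)⁻¹ = adj(I−A) / det(I−A) ≈
  [   1.2865     0.4912     0.6550]
  [   1.0136     2.6901     1.3645]
  [   0.8187     1.4035     1.8713]
First solve x = (I − A)⁻¹ d = adj(I−A)·d / det(I−A); in particular x_2 = (0.3250·290 + 0.8625·250 + 0.4375·390) / 0.320625 = 480.50 / 0.320625 ≈ 1498.635.
Intermediate flow from 3 to 2: z_32 = a_32 · x_2 = 0.45 × 480.50 / 0.320625 = 216.225 / 0.320625 ≈ 674.4.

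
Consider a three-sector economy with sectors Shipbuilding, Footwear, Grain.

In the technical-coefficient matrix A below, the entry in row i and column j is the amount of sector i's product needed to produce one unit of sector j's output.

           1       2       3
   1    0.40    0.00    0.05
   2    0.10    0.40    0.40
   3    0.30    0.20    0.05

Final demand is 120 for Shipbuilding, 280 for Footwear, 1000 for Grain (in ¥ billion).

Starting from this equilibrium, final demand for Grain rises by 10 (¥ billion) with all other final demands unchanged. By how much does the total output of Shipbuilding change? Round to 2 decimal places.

Δx_1 = 1.06

I − A =
  [   0.60     0.00    -0.05]
  [  -0.10     0.60    -0.40]
  [  -0.30    -0.20     0.95]
Cofactors of I−A, C_ij = (−1)^(i+j)·(minor ij) (rows/columns in the sector order above):
  C_11 = (0.60)(0.95) − (-0.40)(-0.20) = 0.4900
  C_12 = −[(-0.10)(0.95) − (-0.40)(-0.30)] = 0.2150
  C_13 = (-0.10)(-0.20) − (0.60)(-0.30) = 0.2000
  C_21 = −[(0.00)(0.95) − (-0.05)(-0.20)] = 0.0100
  C_22 = (0.60)(0.95) − (-0.05)(-0.30) = 0.5550
  C_23 = −[(0.60)(-0.20) − (0.00)(-0.30)] = 0.1200
  C_31 = (0.00)(-0.40) − (-0.05)(0.60) = 0.0300
  C_32 = −[(0.60)(-0.40) − (-0.05)(-0.10)] = 0.2450
  C_33 = (0.60)(0.60) − (0.00)(-0.10) = 0.3600
det(I−A) = Σ_j (I−A)_1j·C_1j = (0.60)(0.4900) + (0.00)(0.2150) + (-0.05)(0.2000) = 0.2840
adj(I−A) = Cᵀ =
  [ 0.4900   0.0100   0.0300]
  [ 0.2150   0.5550   0.2450]
  [ 0.2000   0.1200   0.3600]
(I − A)⁻¹ = adj(I−A) / det(I−A) ≈
  [   1.7254     0.0352     0.1056]
  [   0.7570     1.9542     0.8627]
  [   0.7042     0.4225     1.2676]
Δx = (I − A)⁻¹ Δd with Δd having +10 in the Grain component and 0 elsewhere.
So Δx_1 = L_13 · (+10), where L_13 = adj(I−A)_13 / det(I−A) = 0.0300 / 0.2840.
Δx_1 = 0.0300 × (+10) / 0.2840 = 0.30 / 0.2840 ≈ 1.06.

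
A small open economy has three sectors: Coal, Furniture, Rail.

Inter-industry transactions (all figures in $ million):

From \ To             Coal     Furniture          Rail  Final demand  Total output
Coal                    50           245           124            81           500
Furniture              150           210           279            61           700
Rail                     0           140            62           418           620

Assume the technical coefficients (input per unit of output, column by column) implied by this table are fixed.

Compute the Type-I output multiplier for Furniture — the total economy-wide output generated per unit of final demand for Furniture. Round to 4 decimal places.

m_2 = 3.5441

Technical coefficients a_ij = z_ij / X_j:
  a_11 = 50/500 = 0.10, a_21 = 150/500 = 0.30, a_31 = 0/500 = 0.00
  a_12 = 245/700 = 0.35, a_22 = 210/700 = 0.30, a_32 = 140/700 = 0.20
  a_13 = 124/620 = 0.20, a_23 = 279/620 = 0.45, a_33 = 62/620 = 0.10
I − A =
  [   0.90    -0.35    -0.20]
  [  -0.30     0.70    -0.45]
  [   0.00    -0.20     0.90]
Cofactors of I−A, C_ij = (−1)^(i+j)·(minor ij) (rows/columns in the sector order above):
  C_11 = (0.70)(0.90) − (-0.45)(-0.20) = 0.5400
  C_12 = −[(-0.30)(0.90) − (-0.45)(0.00)] = 0.2700
  C_13 = (-0.30)(-0.20) − (0.70)(0.00) = 0.0600
  C_21 = −[(-0.35)(0.90) − (-0.20)(-0.20)] = 0.3550
  C_22 = (0.90)(0.90) − (-0.20)(0.00) = 0.8100
  C_23 = −[(0.90)(-0.20) − (-0.35)(0.00)] = 0.1800
  C_31 = (-0.35)(-0.45) − (-0.20)(0.70) = 0.2975
  C_32 = −[(0.90)(-0.45) − (-0.20)(-0.30)] = 0.4650
  C_33 = (0.90)(0.70) − (-0.35)(-0.30) = 0.5250
det(I−A) = Σ_j (I−A)_1j·C_1j = (0.90)(0.5400) + (-0.35)(0.2700) + (-0.20)(0.0600) = 0.3795
adj(I−A) = Cᵀ =
  [ 0.5400   0.3550   0.2975]
  [ 0.2700   0.8100   0.4650]
  [ 0.0600   0.1800   0.5250]
(I − A)⁻¹ = adj(I−A) / det(I−A) ≈
  [   1.42292     0.93544     0.78393]
  [   0.71146     2.13439     1.22530]
  [   0.15810     0.47431     1.38340]
The output multiplier for sector j is the column-j sum of the Leontief inverse (I − A)⁻¹ = adj(I−A) / det(I−A).
Column 2 of adj(I−A): (0.3550, 0.8100, 0.1800); det(I−A) = 0.3795.
m_2 = (0.3550 + 0.8100 + 0.1800) / 0.3795 = 1.345 / 0.3795 ≈ 3.5441.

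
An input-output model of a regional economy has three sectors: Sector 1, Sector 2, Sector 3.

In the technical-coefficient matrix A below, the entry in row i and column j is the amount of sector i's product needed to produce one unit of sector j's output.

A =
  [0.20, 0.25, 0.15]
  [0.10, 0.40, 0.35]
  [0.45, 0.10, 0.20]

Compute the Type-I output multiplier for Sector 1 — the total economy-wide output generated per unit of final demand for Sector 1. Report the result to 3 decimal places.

I − A =
  [   0.80    -0.25    -0.15]
  [  -0.10     0.60    -0.35]
  [  -0.45    -0.10     0.80]
Cofactors of I−A, C_ij = (−1)^(i+j)·(minor ij) (rows/columns in the sector order above):
  C_11 = (0.60)(0.80) − (-0.35)(-0.10) = 0.4450
  C_12 = −[(-0.10)(0.80) − (-0.35)(-0.45)] = 0.2375
  C_13 = (-0.10)(-0.10) − (0.60)(-0.45) = 0.2800
  C_21 = −[(-0.25)(0.80) − (-0.15)(-0.10)] = 0.2150
  C_22 = (0.80)(0.80) − (-0.15)(-0.45) = 0.5725
  C_23 = −[(0.80)(-0.10) − (-0.25)(-0.45)] = 0.1925
  C_31 = (-0.25)(-0.35) − (-0.15)(0.60) = 0.1775
  C_32 = −[(0.80)(-0.35) − (-0.15)(-0.10)] = 0.2950
  C_33 = (0.80)(0.60) − (-0.25)(-0.10) = 0.4550
det(I−A) = Σ_j (I−A)_1j·C_1j = (0.80)(0.4450) + (-0.25)(0.2375) + (-0.15)(0.2800) = 0.254625
adj(I−A) = Cᵀ =
  [ 0.4450   0.2150   0.1775]
  [ 0.2375   0.5725   0.2950]
  [ 0.2800   0.1925   0.4550]
(I − A)⁻¹ = adj(I−A) / det(I−A) ≈
  [   1.7477     0.8444     0.6971]
  [   0.9327     2.2484     1.1586]
  [   1.0997     0.7560     1.7869]
The output multiplier for sector j is the column-j sum of the Leontief inverse (I − A)⁻¹ = adj(I−A) / det(I−A).
Column 1 of adj(I−A): (0.4450, 0.2375, 0.2800); det(I−A) = 0.254625.
m_1 = (0.4450 + 0.2375 + 0.2800) / 0.254625 = 0.9625 / 0.254625 ≈ 3.780.

m_1 = 3.780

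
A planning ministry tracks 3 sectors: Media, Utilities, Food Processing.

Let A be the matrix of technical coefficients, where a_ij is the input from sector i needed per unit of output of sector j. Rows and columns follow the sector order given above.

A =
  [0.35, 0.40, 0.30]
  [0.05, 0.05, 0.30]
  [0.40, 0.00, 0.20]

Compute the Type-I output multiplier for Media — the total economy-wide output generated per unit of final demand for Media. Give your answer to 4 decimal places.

m_M = 4.1139

I − A =
  [   0.65    -0.40    -0.30]
  [  -0.05     0.95    -0.30]
  [  -0.40     0.00     0.80]
Cofactors of I−A, C_ij = (−1)^(i+j)·(minor ij) (rows/columns in the sector order above):
  C_11 = (0.95)(0.80) − (-0.30)(0.00) = 0.7600
  C_12 = −[(-0.05)(0.80) − (-0.30)(-0.40)] = 0.1600
  C_13 = (-0.05)(0.00) − (0.95)(-0.40) = 0.3800
  C_21 = −[(-0.40)(0.80) − (-0.30)(0.00)] = 0.3200
  C_22 = (0.65)(0.80) − (-0.30)(-0.40) = 0.4000
  C_23 = −[(0.65)(0.00) − (-0.40)(-0.40)] = 0.1600
  C_31 = (-0.40)(-0.30) − (-0.30)(0.95) = 0.4050
  C_32 = −[(0.65)(-0.30) − (-0.30)(-0.05)] = 0.2100
  C_33 = (0.65)(0.95) − (-0.40)(-0.05) = 0.5975
det(I−A) = Σ_j (I−A)_1j·C_1j = (0.65)(0.7600) + (-0.40)(0.1600) + (-0.30)(0.3800) = 0.3160
adj(I−A) = Cᵀ =
  [ 0.7600   0.3200   0.4050]
  [ 0.1600   0.4000   0.2100]
  [ 0.3800   0.1600   0.5975]
(I − A)⁻¹ = adj(I−A) / det(I−A) ≈
  [   2.40506     1.01266     1.28165]
  [   0.50633     1.26582     0.66456]
  [   1.20253     0.50633     1.89082]
The output multiplier for sector j is the column-j sum of the Leontief inverse (I − A)⁻¹ = adj(I−A) / det(I−A).
Column M of adj(I−A): (0.7600, 0.1600, 0.3800); det(I−A) = 0.3160.
m_M = (0.7600 + 0.1600 + 0.3800) / 0.3160 = 1.30 / 0.3160 ≈ 4.1139.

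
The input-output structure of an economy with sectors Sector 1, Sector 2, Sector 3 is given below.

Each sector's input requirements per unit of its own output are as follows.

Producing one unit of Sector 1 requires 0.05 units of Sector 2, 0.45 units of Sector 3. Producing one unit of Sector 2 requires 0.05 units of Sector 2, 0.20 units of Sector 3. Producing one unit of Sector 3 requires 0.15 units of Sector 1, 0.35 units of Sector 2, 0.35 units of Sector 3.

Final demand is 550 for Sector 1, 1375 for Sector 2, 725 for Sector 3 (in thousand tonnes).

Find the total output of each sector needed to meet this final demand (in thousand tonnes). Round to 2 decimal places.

x_1 = 924.90, x_2 = 2416.86, x_3 = 2499.35

I − A =
  [   1.00     0.00    -0.15]
  [  -0.05     0.95    -0.35]
  [  -0.45    -0.20     0.65]
Cofactors of I−A, C_ij = (−1)^(i+j)·(minor ij) (rows/columns in the sector order above):
  C_11 = (0.95)(0.65) − (-0.35)(-0.20) = 0.5475
  C_12 = −[(-0.05)(0.65) − (-0.35)(-0.45)] = 0.1900
  C_13 = (-0.05)(-0.20) − (0.95)(-0.45) = 0.4375
  C_21 = −[(0.00)(0.65) − (-0.15)(-0.20)] = 0.0300
  C_22 = (1.00)(0.65) − (-0.15)(-0.45) = 0.5825
  C_23 = −[(1.00)(-0.20) − (0.00)(-0.45)] = 0.2000
  C_31 = (0.00)(-0.35) − (-0.15)(0.95) = 0.1425
  C_32 = −[(1.00)(-0.35) − (-0.15)(-0.05)] = 0.3575
  C_33 = (1.00)(0.95) − (0.00)(-0.05) = 0.9500
det(I−A) = Σ_j (I−A)_1j·C_1j = (1.00)(0.5475) + (0.00)(0.1900) + (-0.15)(0.4375) = 0.481875
adj(I−A) = Cᵀ =
  [ 0.5475   0.0300   0.1425]
  [ 0.1900   0.5825   0.3575]
  [ 0.4375   0.2000   0.9500]
(I − A)⁻¹ = adj(I−A) / det(I−A) ≈
  [   1.1362     0.0623     0.2957]
  [   0.3943     1.2088     0.7419]
  [   0.9079     0.4150     1.9715]
x = (I − A)⁻¹ d = adj(I−A)·d / det(I−A), with det(I−A) = 0.481875:
  x_1 = (0.5475·550 + 0.0300·1375 + 0.1425·725) / 0.481875 = 445.6875 / 0.481875 ≈ 924.90
  x_2 = (0.1900·550 + 0.5825·1375 + 0.3575·725) / 0.481875 = 1164.625 / 0.481875 ≈ 2416.86
  x_3 = (0.4375·550 + 0.2000·1375 + 0.9500·725) / 0.481875 = 1204.375 / 0.481875 ≈ 2499.35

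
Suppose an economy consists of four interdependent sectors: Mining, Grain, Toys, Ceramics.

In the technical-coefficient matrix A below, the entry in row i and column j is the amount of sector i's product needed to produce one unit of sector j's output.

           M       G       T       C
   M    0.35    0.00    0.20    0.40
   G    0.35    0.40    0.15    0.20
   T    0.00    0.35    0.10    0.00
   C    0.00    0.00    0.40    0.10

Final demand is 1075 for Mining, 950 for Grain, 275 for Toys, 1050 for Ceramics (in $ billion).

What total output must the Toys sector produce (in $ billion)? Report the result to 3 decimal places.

x_T = 2257.863

I − A =
  [   0.65     0.00    -0.20    -0.40]
  [  -0.35     0.60    -0.15    -0.20]
  [   0.00    -0.35     0.90     0.00]
  [   0.00     0.00    -0.40     0.90]
Compute the cofactors C_ij = (−1)^(i+j)·(3×3 minor ij) of I−A; the adjugate is their transpose:
adj(I−A) = Cᵀ =
  [ 0.410750   0.119000   0.204000   0.209000]
  [ 0.283500   0.526500   0.258750   0.243000]
  [ 0.110250   0.204750   0.351000   0.094500]
  [ 0.049000   0.091000   0.156000   0.292375]
det(I−A) = Σ_j (I−A)_1j·C_1j = (0.65)(0.410750) + (0.00)(0.283500) + (-0.20)(0.110250) + (-0.40)(0.049000) = 0.2253375
(I − A)⁻¹ = adj(I−A) / det(I−A) ≈
  [   1.8228     0.5281     0.9053     0.9275]
  [   1.2581     2.3365     1.1483     1.0784]
  [   0.4893     0.9086     1.5577     0.4194]
  [   0.2175     0.4038     0.6923     1.2975]
x = (I − A)⁻¹ d = adj(I−A)·d / det(I−A), with det(I−A) = 0.2253375:
  x_M = (0.410750·1075 + 0.119000·950 + 0.204000·275 + 0.209000·1050) / 0.2253375 = 830.15625 / 0.2253375 ≈ 3684.057
  x_G = (0.283500·1075 + 0.526500·950 + 0.258750·275 + 0.243000·1050) / 0.2253375 = 1131.24375 / 0.2253375 ≈ 5020.220
  x_T = (0.110250·1075 + 0.204750·950 + 0.351000·275 + 0.094500·1050) / 0.2253375 = 508.78125 / 0.2253375 ≈ 2257.863
  x_C = (0.049000·1075 + 0.091000·950 + 0.156000·275 + 0.292375·1050) / 0.2253375 = 489.01875 / 0.2253375 ≈ 2170.161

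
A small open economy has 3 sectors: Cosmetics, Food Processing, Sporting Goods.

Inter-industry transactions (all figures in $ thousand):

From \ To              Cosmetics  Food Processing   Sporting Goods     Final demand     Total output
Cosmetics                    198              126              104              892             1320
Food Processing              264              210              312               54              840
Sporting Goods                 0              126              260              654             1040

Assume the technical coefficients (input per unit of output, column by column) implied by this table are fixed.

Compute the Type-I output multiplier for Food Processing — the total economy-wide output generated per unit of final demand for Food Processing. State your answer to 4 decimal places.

m_F = 2.1538

Technical coefficients a_ij = z_ij / X_j:
  a_CC = 198/1320 = 0.15, a_FC = 264/1320 = 0.20, a_SC = 0/1320 = 0.00
  a_CF = 126/840 = 0.15, a_FF = 210/840 = 0.25, a_SF = 126/840 = 0.15
  a_CS = 104/1040 = 0.10, a_FS = 312/1040 = 0.30, a_SS = 260/1040 = 0.25
I − A =
  [   0.85    -0.15    -0.10]
  [  -0.20     0.75    -0.30]
  [   0.00    -0.15     0.75]
Cofactors of I−A, C_ij = (−1)^(i+j)·(minor ij) (rows/columns in the sector order above):
  C_11 = (0.75)(0.75) − (-0.30)(-0.15) = 0.5175
  C_12 = −[(-0.20)(0.75) − (-0.30)(0.00)] = 0.1500
  C_13 = (-0.20)(-0.15) − (0.75)(0.00) = 0.0300
  C_21 = −[(-0.15)(0.75) − (-0.10)(-0.15)] = 0.1275
  C_22 = (0.85)(0.75) − (-0.10)(0.00) = 0.6375
  C_23 = −[(0.85)(-0.15) − (-0.15)(0.00)] = 0.1275
  C_31 = (-0.15)(-0.30) − (-0.10)(0.75) = 0.1200
  C_32 = −[(0.85)(-0.30) − (-0.10)(-0.20)] = 0.2750
  C_33 = (0.85)(0.75) − (-0.15)(-0.20) = 0.6075
det(I−A) = Σ_j (I−A)_1j·C_1j = (0.85)(0.5175) + (-0.15)(0.1500) + (-0.10)(0.0300) = 0.414375
adj(I−A) = Cᵀ =
  [ 0.5175   0.1275   0.1200]
  [ 0.1500   0.6375   0.2750]
  [ 0.0300   0.1275   0.6075]
(I − A)⁻¹ = adj(I−A) / det(I−A) ≈
  [   1.24887     0.30769     0.28959]
  [   0.36199     1.53846     0.66365]
  [   0.07240     0.30769     1.46606]
The output multiplier for sector j is the column-j sum of the Leontief inverse (I − A)⁻¹ = adj(I−A) / det(I−A).
Column F of adj(I−A): (0.1275, 0.6375, 0.1275); det(I−A) = 0.414375.
m_F = (0.1275 + 0.6375 + 0.1275) / 0.414375 = 0.8925 / 0.414375 ≈ 2.1538.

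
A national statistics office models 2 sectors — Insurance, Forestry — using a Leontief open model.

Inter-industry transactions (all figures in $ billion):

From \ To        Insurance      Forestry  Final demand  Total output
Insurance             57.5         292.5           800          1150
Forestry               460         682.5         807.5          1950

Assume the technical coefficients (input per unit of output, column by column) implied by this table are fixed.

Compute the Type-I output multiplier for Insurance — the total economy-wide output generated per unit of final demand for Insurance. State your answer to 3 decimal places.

m_I = 1.883

Technical coefficients a_ij = z_ij / X_j:
  a_II = 57.5/1150 = 0.05, a_FI = 460/1150 = 0.40
  a_IF = 292.5/1950 = 0.15, a_FF = 682.5/1950 = 0.35
I − A =
  [   0.95    -0.15]
  [  -0.40     0.65]
det(I−A) = (0.95)(0.65) − (-0.15)(-0.40) = 0.5575
adj(I−A) = [[0.65, 0.15], [0.40, 0.95]]
(I − A)⁻¹ = adj(I−A) / det(I−A) ≈
  [   1.1659     0.2691]
  [   0.7175     1.7040]
The output multiplier for sector j is the column-j sum of the Leontief inverse (I − A)⁻¹ = adj(I−A) / det(I−A).
Column I of adj(I−A): (0.65, 0.40); det(I−A) = 0.5575.
m_I = (0.65 + 0.40) / 0.5575 = 1.05 / 0.5575 ≈ 1.883.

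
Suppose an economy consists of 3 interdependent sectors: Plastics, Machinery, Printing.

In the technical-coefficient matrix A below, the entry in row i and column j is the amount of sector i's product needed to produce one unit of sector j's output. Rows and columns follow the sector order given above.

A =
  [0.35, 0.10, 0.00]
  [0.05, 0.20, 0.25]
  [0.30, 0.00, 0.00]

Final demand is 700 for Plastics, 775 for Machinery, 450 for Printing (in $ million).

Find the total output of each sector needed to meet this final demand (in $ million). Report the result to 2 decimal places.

x_1 = 1278.33, x_2 = 1309.11, x_3 = 833.50

I − A =
  [   0.65    -0.10     0.00]
  [  -0.05     0.80    -0.25]
  [  -0.30     0.00     1.00]
Cofactors of I−A, C_ij = (−1)^(i+j)·(minor ij) (rows/columns in the sector order above):
  C_11 = (0.80)(1.00) − (-0.25)(0.00) = 0.8000
  C_12 = −[(-0.05)(1.00) − (-0.25)(-0.30)] = 0.1250
  C_13 = (-0.05)(0.00) − (0.80)(-0.30) = 0.2400
  C_21 = −[(-0.10)(1.00) − (0.00)(0.00)] = 0.1000
  C_22 = (0.65)(1.00) − (0.00)(-0.30) = 0.6500
  C_23 = −[(0.65)(0.00) − (-0.10)(-0.30)] = 0.0300
  C_31 = (-0.10)(-0.25) − (0.00)(0.80) = 0.0250
  C_32 = −[(0.65)(-0.25) − (0.00)(-0.05)] = 0.1625
  C_33 = (0.65)(0.80) − (-0.10)(-0.05) = 0.5150
det(I−A) = Σ_j (I−A)_1j·C_1j = (0.65)(0.8000) + (-0.10)(0.1250) + (0.00)(0.2400) = 0.5075
adj(I−A) = Cᵀ =
  [ 0.8000   0.1000   0.0250]
  [ 0.1250   0.6500   0.1625]
  [ 0.2400   0.0300   0.5150]
(I − A)⁻¹ = adj(I−A) / det(I−A) ≈
  [   1.5764     0.1970     0.0493]
  [   0.2463     1.2808     0.3202]
  [   0.4729     0.0591     1.0148]
x = (I − A)⁻¹ d = adj(I−A)·d / det(I−A), with det(I−A) = 0.5075:
  x_1 = (0.8000·700 + 0.1000·775 + 0.0250·450) / 0.5075 = 648.75 / 0.5075 ≈ 1278.33
  x_2 = (0.1250·700 + 0.6500·775 + 0.1625·450) / 0.5075 = 664.375 / 0.5075 ≈ 1309.11
  x_3 = (0.2400·700 + 0.0300·775 + 0.5150·450) / 0.5075 = 423.00 / 0.5075 ≈ 833.50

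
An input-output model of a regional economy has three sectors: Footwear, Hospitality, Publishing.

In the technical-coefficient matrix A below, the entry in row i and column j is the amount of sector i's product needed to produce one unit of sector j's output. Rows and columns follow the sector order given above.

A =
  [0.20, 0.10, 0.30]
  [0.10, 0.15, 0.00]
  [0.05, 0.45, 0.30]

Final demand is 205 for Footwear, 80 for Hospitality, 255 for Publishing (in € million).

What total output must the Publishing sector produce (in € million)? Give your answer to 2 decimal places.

x_3 = 492.35

I − A =
  [   0.80    -0.10    -0.30]
  [  -0.10     0.85     0.00]
  [  -0.05    -0.45     0.70]
Cofactors of I−A, C_ij = (−1)^(i+j)·(minor ij) (rows/columns in the sector order above):
  C_11 = (0.85)(0.70) − (0.00)(-0.45) = 0.5950
  C_12 = −[(-0.10)(0.70) − (0.00)(-0.05)] = 0.0700
  C_13 = (-0.10)(-0.45) − (0.85)(-0.05) = 0.0875
  C_21 = −[(-0.10)(0.70) − (-0.30)(-0.45)] = 0.2050
  C_22 = (0.80)(0.70) − (-0.30)(-0.05) = 0.5450
  C_23 = −[(0.80)(-0.45) − (-0.10)(-0.05)] = 0.3650
  C_31 = (-0.10)(0.00) − (-0.30)(0.85) = 0.2550
  C_32 = −[(0.80)(0.00) − (-0.30)(-0.10)] = 0.0300
  C_33 = (0.80)(0.85) − (-0.10)(-0.10) = 0.6700
det(I−A) = Σ_j (I−A)_1j·C_1j = (0.80)(0.5950) + (-0.10)(0.0700) + (-0.30)(0.0875) = 0.44275
adj(I−A) = Cᵀ =
  [ 0.5950   0.2050   0.2550]
  [ 0.0700   0.5450   0.0300]
  [ 0.0875   0.3650   0.6700]
(I − A)⁻¹ = adj(I−A) / det(I−A) ≈
  [   1.3439     0.4630     0.5759]
  [   0.1581     1.2309     0.0678]
  [   0.1976     0.8244     1.5133]
x = (I − A)⁻¹ d = adj(I−A)·d / det(I−A), with det(I−A) = 0.44275:
  x_1 = (0.5950·205 + 0.2050·80 + 0.2550·255) / 0.44275 = 203.40 / 0.44275 ≈ 459.40
  x_2 = (0.0700·205 + 0.5450·80 + 0.0300·255) / 0.44275 = 65.60 / 0.44275 ≈ 148.16
  x_3 = (0.0875·205 + 0.3650·80 + 0.6700·255) / 0.44275 = 217.9875 / 0.44275 ≈ 492.35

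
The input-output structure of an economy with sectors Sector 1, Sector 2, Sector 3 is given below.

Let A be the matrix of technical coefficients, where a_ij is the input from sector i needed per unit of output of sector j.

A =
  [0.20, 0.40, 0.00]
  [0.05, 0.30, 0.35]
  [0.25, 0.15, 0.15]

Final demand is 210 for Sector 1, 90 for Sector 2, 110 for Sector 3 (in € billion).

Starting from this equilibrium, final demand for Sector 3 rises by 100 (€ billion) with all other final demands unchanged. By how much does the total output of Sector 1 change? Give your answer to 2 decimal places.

I − A =
  [   0.80    -0.40     0.00]
  [  -0.05     0.70    -0.35]
  [  -0.25    -0.15     0.85]
Cofactors of I−A, C_ij = (−1)^(i+j)·(minor ij) (rows/columns in the sector order above):
  C_11 = (0.70)(0.85) − (-0.35)(-0.15) = 0.5425
  C_12 = −[(-0.05)(0.85) − (-0.35)(-0.25)] = 0.1300
  C_13 = (-0.05)(-0.15) − (0.70)(-0.25) = 0.1825
  C_21 = −[(-0.40)(0.85) − (0.00)(-0.15)] = 0.3400
  C_22 = (0.80)(0.85) − (0.00)(-0.25) = 0.6800
  C_23 = −[(0.80)(-0.15) − (-0.40)(-0.25)] = 0.2200
  C_31 = (-0.40)(-0.35) − (0.00)(0.70) = 0.1400
  C_32 = −[(0.80)(-0.35) − (0.00)(-0.05)] = 0.2800
  C_33 = (0.80)(0.70) − (-0.40)(-0.05) = 0.5400
det(I−A) = Σ_j (I−A)_1j·C_1j = (0.80)(0.5425) + (-0.40)(0.1300) + (0.00)(0.1825) = 0.3820
adj(I−A) = Cᵀ =
  [ 0.5425   0.3400   0.1400]
  [ 0.1300   0.6800   0.2800]
  [ 0.1825   0.2200   0.5400]
(I − A)⁻¹ = adj(I−A) / det(I−A) ≈
  [   1.4202     0.8901     0.3665]
  [   0.3403     1.7801     0.7330]
  [   0.4777     0.5759     1.4136]
Δx = (I − A)⁻¹ Δd with Δd having +100 in the Sector 3 component and 0 elsewhere.
So Δx_1 = L_13 · (+100), where L_13 = adj(I−A)_13 / det(I−A) = 0.1400 / 0.3820.
Δx_1 = 0.1400 × (+100) / 0.3820 = 14.00 / 0.3820 ≈ 36.65.

Δx_1 = 36.65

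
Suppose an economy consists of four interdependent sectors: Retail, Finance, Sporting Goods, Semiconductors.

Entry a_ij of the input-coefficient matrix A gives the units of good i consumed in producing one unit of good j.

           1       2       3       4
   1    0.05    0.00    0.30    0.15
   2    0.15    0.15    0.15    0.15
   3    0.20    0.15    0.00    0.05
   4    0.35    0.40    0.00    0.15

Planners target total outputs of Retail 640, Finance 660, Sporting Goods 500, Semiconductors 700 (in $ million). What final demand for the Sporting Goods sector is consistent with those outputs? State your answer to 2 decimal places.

I − A =
  [   0.95     0.00    -0.30    -0.15]
  [  -0.15     0.85    -0.15    -0.15]
  [  -0.20    -0.15     1.00    -0.05]
  [  -0.35    -0.40     0.00     0.85]
d = (I − A) x:
  d_1 = (+0.95)·640 + (+0.00)·660 + (-0.30)·500 + (-0.15)·700 = 353.00
  d_2 = (-0.15)·640 + (+0.85)·660 + (-0.15)·500 + (-0.15)·700 = 285.00
  d_3 = (-0.20)·640 + (-0.15)·660 + (+1.00)·500 + (-0.05)·700 = 238.00
  d_4 = (-0.35)·640 + (-0.40)·660 + (+0.00)·500 + (+0.85)·700 = 107.00

d_3 = 238.00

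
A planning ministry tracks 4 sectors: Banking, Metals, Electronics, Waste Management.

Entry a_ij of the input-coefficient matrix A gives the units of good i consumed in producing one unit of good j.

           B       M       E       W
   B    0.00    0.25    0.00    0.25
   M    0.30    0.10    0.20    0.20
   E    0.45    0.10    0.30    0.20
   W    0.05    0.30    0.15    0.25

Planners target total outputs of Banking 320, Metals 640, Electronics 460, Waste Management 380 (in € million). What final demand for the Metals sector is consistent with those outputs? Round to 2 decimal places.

I − A =
  [   1.00    -0.25     0.00    -0.25]
  [  -0.30     0.90    -0.20    -0.20]
  [  -0.45    -0.10     0.70    -0.20]
  [  -0.05    -0.30    -0.15     0.75]
d = (I − A) x:
  d_B = (+1.00)·320 + (-0.25)·640 + (+0.00)·460 + (-0.25)·380 = 65.00
  d_M = (-0.30)·320 + (+0.90)·640 + (-0.20)·460 + (-0.20)·380 = 312.00
  d_E = (-0.45)·320 + (-0.10)·640 + (+0.70)·460 + (-0.20)·380 = 38.00
  d_W = (-0.05)·320 + (-0.30)·640 + (-0.15)·460 + (+0.75)·380 = 8.00

d_M = 312.00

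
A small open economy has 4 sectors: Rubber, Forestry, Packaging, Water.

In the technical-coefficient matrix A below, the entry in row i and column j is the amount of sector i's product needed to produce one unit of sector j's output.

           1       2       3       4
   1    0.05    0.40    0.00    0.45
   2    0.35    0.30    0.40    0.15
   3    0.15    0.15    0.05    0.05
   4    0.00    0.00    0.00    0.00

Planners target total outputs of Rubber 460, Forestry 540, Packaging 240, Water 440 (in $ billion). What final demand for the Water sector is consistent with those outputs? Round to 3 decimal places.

d_4 = 440.000

I − A =
  [   0.95    -0.40     0.00    -0.45]
  [  -0.35     0.70    -0.40    -0.15]
  [  -0.15    -0.15     0.95    -0.05]
  [   0.00     0.00     0.00     1.00]
d = (I − A) x:
  d_1 = (+0.95)·460 + (-0.40)·540 + (+0.00)·240 + (-0.45)·440 = 23.000
  d_2 = (-0.35)·460 + (+0.70)·540 + (-0.40)·240 + (-0.15)·440 = 55.000
  d_3 = (-0.15)·460 + (-0.15)·540 + (+0.95)·240 + (-0.05)·440 = 56.000
  d_4 = (+0.00)·460 + (+0.00)·540 + (+0.00)·240 + (+1.00)·440 = 440.000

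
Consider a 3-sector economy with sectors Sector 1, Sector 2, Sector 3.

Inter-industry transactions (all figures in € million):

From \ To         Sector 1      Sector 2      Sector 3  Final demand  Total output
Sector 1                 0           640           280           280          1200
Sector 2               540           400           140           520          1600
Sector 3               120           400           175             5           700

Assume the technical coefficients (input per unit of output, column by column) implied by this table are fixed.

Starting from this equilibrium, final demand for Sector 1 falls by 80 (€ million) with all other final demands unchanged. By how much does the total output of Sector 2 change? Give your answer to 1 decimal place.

Δx_2 = -97.1

Technical coefficients a_ij = z_ij / X_j:
  a_11 = 0/1200 = 0.00, a_21 = 540/1200 = 0.45, a_31 = 120/1200 = 0.10
  a_12 = 640/1600 = 0.40, a_22 = 400/1600 = 0.25, a_32 = 400/1600 = 0.25
  a_13 = 280/700 = 0.40, a_23 = 140/700 = 0.20, a_33 = 175/700 = 0.25
I − A =
  [   1.00    -0.40    -0.40]
  [  -0.45     0.75    -0.20]
  [  -0.10    -0.25     0.75]
Cofactors of I−A, C_ij = (−1)^(i+j)·(minor ij) (rows/columns in the sector order above):
  C_11 = (0.75)(0.75) − (-0.20)(-0.25) = 0.5125
  C_12 = −[(-0.45)(0.75) − (-0.20)(-0.10)] = 0.3575
  C_13 = (-0.45)(-0.25) − (0.75)(-0.10) = 0.1875
  C_21 = −[(-0.40)(0.75) − (-0.40)(-0.25)] = 0.4000
  C_22 = (1.00)(0.75) − (-0.40)(-0.10) = 0.7100
  C_23 = −[(1.00)(-0.25) − (-0.40)(-0.10)] = 0.2900
  C_31 = (-0.40)(-0.20) − (-0.40)(0.75) = 0.3800
  C_32 = −[(1.00)(-0.20) − (-0.40)(-0.45)] = 0.3800
  C_33 = (1.00)(0.75) − (-0.40)(-0.45) = 0.5700
det(I−A) = Σ_j (I−A)_1j·C_1j = (1.00)(0.5125) + (-0.40)(0.3575) + (-0.40)(0.1875) = 0.2945
adj(I−A) = Cᵀ =
  [ 0.5125   0.4000   0.3800]
  [ 0.3575   0.7100   0.3800]
  [ 0.1875   0.2900   0.5700]
(I − A)⁻¹ = adj(I−A) / det(I−A) ≈
  [   1.7402     1.3582     1.2903]
  [   1.2139     2.4109     1.2903]
  [   0.6367     0.9847     1.9355]
Δx = (I − A)⁻¹ Δd with Δd having -80 in the Sector 1 component and 0 elsewhere.
So Δx_2 = L_21 · (-80), where L_21 = adj(I−A)_21 / det(I−A) = 0.3575 / 0.2945.
Δx_2 = 0.3575 × (-80) / 0.2945 = -28.60 / 0.2945 ≈ -97.1.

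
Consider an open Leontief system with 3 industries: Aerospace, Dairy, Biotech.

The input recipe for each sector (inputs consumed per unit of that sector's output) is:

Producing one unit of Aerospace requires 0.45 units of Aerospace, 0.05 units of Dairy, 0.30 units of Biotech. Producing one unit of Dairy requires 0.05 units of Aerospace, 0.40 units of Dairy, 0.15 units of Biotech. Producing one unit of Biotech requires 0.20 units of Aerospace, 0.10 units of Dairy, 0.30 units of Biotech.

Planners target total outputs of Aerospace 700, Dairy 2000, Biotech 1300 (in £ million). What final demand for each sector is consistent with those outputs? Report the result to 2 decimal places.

I − A =
  [   0.55    -0.05    -0.20]
  [  -0.05     0.60    -0.10]
  [  -0.30    -0.15     0.70]
d = (I − A) x:
  d_1 = (+0.55)·700 + (-0.05)·2000 + (-0.20)·1300 = 25.00
  d_2 = (-0.05)·700 + (+0.60)·2000 + (-0.10)·1300 = 1035.00
  d_3 = (-0.30)·700 + (-0.15)·2000 + (+0.70)·1300 = 400.00

d_1 = 25.00, d_2 = 1035.00, d_3 = 400.00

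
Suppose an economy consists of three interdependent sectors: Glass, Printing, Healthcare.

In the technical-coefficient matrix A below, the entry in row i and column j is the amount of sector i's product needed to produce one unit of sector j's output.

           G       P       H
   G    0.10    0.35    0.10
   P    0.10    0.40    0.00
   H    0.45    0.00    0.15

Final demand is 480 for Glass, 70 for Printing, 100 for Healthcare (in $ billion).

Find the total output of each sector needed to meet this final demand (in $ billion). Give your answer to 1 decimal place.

x_G = 675.3, x_P = 229.2, x_H = 475.1

I − A =
  [   0.90    -0.35    -0.10]
  [  -0.10     0.60     0.00]
  [  -0.45     0.00     0.85]
Cofactors of I−A, C_ij = (−1)^(i+j)·(minor ij) (rows/columns in the sector order above):
  C_11 = (0.60)(0.85) − (0.00)(0.00) = 0.5100
  C_12 = −[(-0.10)(0.85) − (0.00)(-0.45)] = 0.0850
  C_13 = (-0.10)(0.00) − (0.60)(-0.45) = 0.2700
  C_21 = −[(-0.35)(0.85) − (-0.10)(0.00)] = 0.2975
  C_22 = (0.90)(0.85) − (-0.10)(-0.45) = 0.7200
  C_23 = −[(0.90)(0.00) − (-0.35)(-0.45)] = 0.1575
  C_31 = (-0.35)(0.00) − (-0.10)(0.60) = 0.0600
  C_32 = −[(0.90)(0.00) − (-0.10)(-0.10)] = 0.0100
  C_33 = (0.90)(0.60) − (-0.35)(-0.10) = 0.5050
det(I−A) = Σ_j (I−A)_1j·C_1j = (0.90)(0.5100) + (-0.35)(0.0850) + (-0.10)(0.2700) = 0.40225
adj(I−A) = Cᵀ =
  [ 0.5100   0.2975   0.0600]
  [ 0.0850   0.7200   0.0100]
  [ 0.2700   0.1575   0.5050]
(I − A)⁻¹ = adj(I−A) / det(I−A) ≈
  [   1.2679     0.7396     0.1492]
  [   0.2113     1.7899     0.0249]
  [   0.6712     0.3915     1.2554]
x = (I − A)⁻¹ d = adj(I−A)·d / det(I−A), with det(I−A) = 0.40225:
  x_G = (0.5100·480 + 0.2975·70 + 0.0600·100) / 0.40225 = 271.625 / 0.40225 ≈ 675.3
  x_P = (0.0850·480 + 0.7200·70 + 0.0100·100) / 0.40225 = 92.20 / 0.40225 ≈ 229.2
  x_H = (0.2700·480 + 0.1575·70 + 0.5050·100) / 0.40225 = 191.125 / 0.40225 ≈ 475.1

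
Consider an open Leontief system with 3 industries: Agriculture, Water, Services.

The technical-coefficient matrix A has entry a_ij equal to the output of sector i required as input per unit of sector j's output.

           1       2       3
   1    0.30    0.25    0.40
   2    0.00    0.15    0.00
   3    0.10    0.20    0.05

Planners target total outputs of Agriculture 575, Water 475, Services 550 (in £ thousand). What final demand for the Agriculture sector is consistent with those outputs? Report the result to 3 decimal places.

I − A =
  [   0.70    -0.25    -0.40]
  [   0.00     0.85     0.00]
  [  -0.10    -0.20     0.95]
d = (I − A) x:
  d_1 = (+0.70)·575 + (-0.25)·475 + (-0.40)·550 = 63.750
  d_2 = (+0.00)·575 + (+0.85)·475 + (+0.00)·550 = 403.750
  d_3 = (-0.10)·575 + (-0.20)·475 + (+0.95)·550 = 370.000

d_1 = 63.750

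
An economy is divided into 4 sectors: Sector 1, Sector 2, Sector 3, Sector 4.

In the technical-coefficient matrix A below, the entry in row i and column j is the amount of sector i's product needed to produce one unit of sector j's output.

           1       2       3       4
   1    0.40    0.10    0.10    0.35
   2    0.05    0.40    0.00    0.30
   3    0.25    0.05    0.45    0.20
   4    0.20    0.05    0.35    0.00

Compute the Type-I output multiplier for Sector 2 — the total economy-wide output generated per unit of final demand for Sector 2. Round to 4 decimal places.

I − A =
  [   0.60    -0.10    -0.10    -0.35]
  [  -0.05     0.60     0.00    -0.30]
  [  -0.25    -0.05     0.55    -0.20]
  [  -0.20    -0.05    -0.35     1.00]
Compute the cofactors C_ij = (−1)^(i+j)·(3×3 minor ij) of I−A; the adjugate is their transpose:
adj(I−A) = Cᵀ =
  [ 0.274500   0.069750   0.142500   0.145500]
  [ 0.083250   0.189875   0.080125   0.102125]
  [ 0.176250   0.065875   0.297125   0.140875]
  [ 0.120750   0.046500   0.136500   0.180000]
det(I−A) = Σ_j (I−A)_1j·C_1j = (0.60)(0.274500) + (-0.10)(0.083250) + (-0.10)(0.176250) + (-0.35)(0.120750) = 0.0964875
(I − A)⁻¹ = adj(I−A) / det(I−A) ≈
  [   2.84493     0.72289     1.47688     1.50797]
  [   0.86281     1.96787     0.83042     1.05843]
  [   1.82666     0.68273     3.07941     1.46003]
  [   1.25146     0.48193     1.41469     1.86553]
The output multiplier for sector j is the column-j sum of the Leontief inverse (I − A)⁻¹ = adj(I−A) / det(I−A).
Column 2 of adj(I−A): (0.069750, 0.189875, 0.065875, 0.046500); det(I−A) = 0.0964875.
m_2 = (0.069750 + 0.189875 + 0.065875 + 0.046500) / 0.0964875 = 0.372 / 0.0964875 ≈ 3.8554.

m_2 = 3.8554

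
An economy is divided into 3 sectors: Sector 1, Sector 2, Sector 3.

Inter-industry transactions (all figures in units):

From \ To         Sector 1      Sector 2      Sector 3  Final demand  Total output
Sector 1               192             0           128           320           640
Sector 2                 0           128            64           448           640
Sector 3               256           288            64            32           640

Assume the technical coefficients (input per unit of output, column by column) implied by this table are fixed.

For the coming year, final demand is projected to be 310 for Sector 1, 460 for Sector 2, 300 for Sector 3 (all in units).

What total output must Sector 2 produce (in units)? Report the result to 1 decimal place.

x_2 = 701.1

Technical coefficients a_ij = z_ij / X_j:
  a_11 = 192/640 = 0.30, a_21 = 0/640 = 0.00, a_31 = 256/640 = 0.40
  a_12 = 0/640 = 0.00, a_22 = 128/640 = 0.20, a_32 = 288/640 = 0.45
  a_13 = 128/640 = 0.20, a_23 = 64/640 = 0.10, a_33 = 64/640 = 0.10
I − A =
  [   0.70     0.00    -0.20]
  [   0.00     0.80    -0.10]
  [  -0.40    -0.45     0.90]
Cofactors of I−A, C_ij = (−1)^(i+j)·(minor ij) (rows/columns in the sector order above):
  C_11 = (0.80)(0.90) − (-0.10)(-0.45) = 0.6750
  C_12 = −[(0.00)(0.90) − (-0.10)(-0.40)] = 0.0400
  C_13 = (0.00)(-0.45) − (0.80)(-0.40) = 0.3200
  C_21 = −[(0.00)(0.90) − (-0.20)(-0.45)] = 0.0900
  C_22 = (0.70)(0.90) − (-0.20)(-0.40) = 0.5500
  C_23 = −[(0.70)(-0.45) − (0.00)(-0.40)] = 0.3150
  C_31 = (0.00)(-0.10) − (-0.20)(0.80) = 0.1600
  C_32 = −[(0.70)(-0.10) − (-0.20)(0.00)] = 0.0700
  C_33 = (0.70)(0.80) − (0.00)(0.00) = 0.5600
det(I−A) = Σ_j (I−A)_1j·C_1j = (0.70)(0.6750) + (0.00)(0.0400) + (-0.20)(0.3200) = 0.4085
adj(I−A) = Cᵀ =
  [ 0.6750   0.0900   0.1600]
  [ 0.0400   0.5500   0.0700]
  [ 0.3200   0.3150   0.5600]
(I − A)⁻¹ = adj(I−A) / det(I−A) ≈
  [   1.6524     0.2203     0.3917]
  [   0.0979     1.3464     0.1714]
  [   0.7834     0.7711     1.3709]
x = (I − A)⁻¹ d = adj(I−A)·d / det(I−A), with det(I−A) = 0.4085:
  x_1 = (0.6750·310 + 0.0900·460 + 0.1600·300) / 0.4085 = 298.65 / 0.4085 ≈ 731.1
  x_2 = (0.0400·310 + 0.5500·460 + 0.0700·300) / 0.4085 = 286.40 / 0.4085 ≈ 701.1
  x_3 = (0.3200·310 + 0.3150·460 + 0.5600·300) / 0.4085 = 412.10 / 0.4085 ≈ 1008.8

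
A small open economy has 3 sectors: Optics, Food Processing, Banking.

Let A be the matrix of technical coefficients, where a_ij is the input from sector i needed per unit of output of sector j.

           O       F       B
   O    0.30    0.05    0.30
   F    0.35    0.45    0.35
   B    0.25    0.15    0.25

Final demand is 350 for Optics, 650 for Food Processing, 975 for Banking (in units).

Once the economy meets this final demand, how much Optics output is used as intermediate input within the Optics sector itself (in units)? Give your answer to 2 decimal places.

I − A =
  [   0.70    -0.05    -0.30]
  [  -0.35     0.55    -0.35]
  [  -0.25    -0.15     0.75]
Cofactors of I−A, C_ij = (−1)^(i+j)·(minor ij) (rows/columns in the sector order above):
  C_11 = (0.55)(0.75) − (-0.35)(-0.15) = 0.3600
  C_12 = −[(-0.35)(0.75) − (-0.35)(-0.25)] = 0.3500
  C_13 = (-0.35)(-0.15) − (0.55)(-0.25) = 0.1900
  C_21 = −[(-0.05)(0.75) − (-0.30)(-0.15)] = 0.0825
  C_22 = (0.70)(0.75) − (-0.30)(-0.25) = 0.4500
  C_23 = −[(0.70)(-0.15) − (-0.05)(-0.25)] = 0.1175
  C_31 = (-0.05)(-0.35) − (-0.30)(0.55) = 0.1825
  C_32 = −[(0.70)(-0.35) − (-0.30)(-0.35)] = 0.3500
  C_33 = (0.70)(0.55) − (-0.05)(-0.35) = 0.3675
det(I−A) = Σ_j (I−A)_1j·C_1j = (0.70)(0.3600) + (-0.05)(0.3500) + (-0.30)(0.1900) = 0.1775
adj(I−A) = Cᵀ =
  [ 0.3600   0.0825   0.1825]
  [ 0.3500   0.4500   0.3500]
  [ 0.1900   0.1175   0.3675]
(I − A)⁻¹ = adj(I−A) / det(I−A) ≈
  [   2.0282     0.4648     1.0282]
  [   1.9718     2.5352     1.9718]
  [   1.0704     0.6620     2.0704]
First solve x = (I − A)⁻¹ d = adj(I−A)·d / det(I−A); in particular x_O = (0.3600·350 + 0.0825·650 + 0.1825·975) / 0.1775 = 357.5625 / 0.1775 ≈ 2014.4366.
Intermediate flow from O to O: z_OO = a_OO · x_O = 0.30 × 357.5625 / 0.1775 = 107.26875 / 0.1775 ≈ 604.33.

z_OO = 604.33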